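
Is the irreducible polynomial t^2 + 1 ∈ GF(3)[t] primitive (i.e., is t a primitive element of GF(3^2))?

Write f(t) = t^2 + 1.
|GF(3^2)^×| = 3^2 − 1 = 8. Prime factorization: 8 = 2^3.
f is primitive ⇔ t has order 8 in GF(3)[t]/(f), i.e. t^(8/q) ≠ 1 for each prime q | 8.
t^(4) mod f = 1
Since t^(4) = 1, the order of t divides 4 < 8; not primitive.

No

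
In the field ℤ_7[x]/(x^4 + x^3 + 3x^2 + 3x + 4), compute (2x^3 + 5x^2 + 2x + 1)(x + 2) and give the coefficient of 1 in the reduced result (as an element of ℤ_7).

1

Multiply in ℤ_7[x]: (2x^3 + 5x^2 + 2x + 1)·(x + 2) = 2x^4 + 2x^3 + 5x^2 + 5x + 2.
Reduce using x^4 ≡ 6x^3 + 4x^2 + 4x + 3 (mod x^4 + x^3 + 3x^2 + 3x + 4).
Reduced: 6x^2 + 6x + 1.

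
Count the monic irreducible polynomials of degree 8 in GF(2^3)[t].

2096640

By the necklace-counting formula, N_8(8) = (1/8) Σ_{d|8} μ(8/d)·8^d.
Divisors of 8: 1, 2, 4, 8; μ(8/d) for each: 0, 0, -1, 1.
Σ = − 8^4 + 8^8 = 16773120.
N = 16773120/8 = 2096640.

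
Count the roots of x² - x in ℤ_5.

2

Write h(x) = x² - x.
Evaluate at each of the 5 elements of ℤ_5:
h(0) = 0 → root; h(1) = 0 → root; h(2) = 2; h(3) = 1; h(4) = 2.
Roots: {0, 1}.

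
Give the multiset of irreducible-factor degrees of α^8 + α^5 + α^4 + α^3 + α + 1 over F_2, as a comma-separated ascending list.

1, 2, 2, 3

Write g(α) = α^8 + α^5 + α^4 + α^3 + α + 1.
Roots in F_2: g(0) = 1; g(1) = 0 → root.
Linear factors from roots: (α + 1).
Complete factorization: g(α) = (α + 1)·(α^2 + α + 1)^2·(α^3 + α^2 + 1).
Factor degrees with multiplicity: 1 + 2 + 2 + 3 = 8.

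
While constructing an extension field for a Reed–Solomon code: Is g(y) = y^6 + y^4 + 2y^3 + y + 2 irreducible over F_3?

Check for roots in F_3: g(0) = 2; g(1) = 1; g(2) = 1.
No roots, so no linear factors.
Monic irreducibles of degree 2 over GF(3): y^2 + 1, y^2 + y + 2, y^2 + 2y + 2.
None of them divide g (all give nonzero remainder).
Degree-3 irreducible divisors: test the 8 monic irreducibles of degree 3 over GF(3).
None of them divide g (all give nonzero remainder).
No irreducible factor of degree ≤ 3 exists, so g is irreducible over GF(3).

Yes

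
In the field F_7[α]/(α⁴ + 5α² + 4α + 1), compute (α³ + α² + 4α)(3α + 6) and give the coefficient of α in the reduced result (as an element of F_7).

Multiply in F_7[α]: (α³ + α² + 4α)·(3α + 6) = 3α⁴ + 2α³ + 4α² + 3α.
Reduce using α⁴ ≡ 2α² + 3α + 6 (mod α⁴ + 5α² + 4α + 1).
Reduced: 2α³ + 3α² + 5α + 4.

5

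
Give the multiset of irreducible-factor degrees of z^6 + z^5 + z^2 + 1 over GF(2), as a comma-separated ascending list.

1, 2, 3

Write g(z) = z^6 + z^5 + z^2 + 1.
Roots in GF(2): g(0) = 1; g(1) = 0 → root.
Linear factors from roots: (z + 1).
Complete factorization: g(z) = (z + 1)·(z^2 + z + 1)·(z^3 + z^2 + 1).
Factor degrees with multiplicity: 1 + 2 + 3 = 6.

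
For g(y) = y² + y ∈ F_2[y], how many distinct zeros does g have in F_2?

Evaluate at each of the 2 elements of F_2:
g(0) = 0 → root; g(1) = 0 → root.
Roots: {0, 1}.

2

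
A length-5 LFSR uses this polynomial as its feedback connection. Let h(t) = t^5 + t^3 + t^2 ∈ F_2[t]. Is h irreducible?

No

Check for roots in F_2: h(0) = 0 → root; h(1) = 1.
h(0) = 0, so (t) divides h(t); h is reducible.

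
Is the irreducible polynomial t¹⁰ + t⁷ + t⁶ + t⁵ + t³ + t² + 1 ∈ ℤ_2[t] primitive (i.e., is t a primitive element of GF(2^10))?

Write f(t) = t¹⁰ + t⁷ + t⁶ + t⁵ + t³ + t² + 1.
|GF(2^10)^×| = 2^10 − 1 = 1023. Prime factorization: 1023 = 3·11·31.
f is primitive ⇔ t has order 1023 in GF(2)[t]/(f), i.e. t^(1023/q) ≠ 1 for each prime q | 1023.
t^(341) mod f = 1
t^(93) mod f = t⁹ + t⁷ + t⁶ + t⁵ + t³ + t.
t^(33) mod f = t⁶ + t⁵ + t⁴ + t.
Since t^(341) = 1, the order of t divides 341 < 1023; not primitive.

No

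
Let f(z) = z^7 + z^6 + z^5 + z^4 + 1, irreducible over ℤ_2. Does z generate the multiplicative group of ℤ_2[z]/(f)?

|GF(2^7)^×| = 2^7 − 1 = 127. Prime factorization: 127 = 127.
f is primitive ⇔ z has order 127 in GF(2)[z]/(f), i.e. z^(127/q) ≠ 1 for each prime q | 127.
z^(1) mod f = z.
None equal 1, so z has full order 127; f is primitive.

Yes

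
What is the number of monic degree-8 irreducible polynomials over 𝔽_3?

By the necklace-counting formula, N_3(8) = (1/8) Σ_{d|8} μ(8/d)·3^d.
Divisors of 8: 1, 2, 4, 8; μ(8/d) for each: 0, 0, -1, 1.
Σ = − 3^4 + 3^8 = 6480.
N = 6480/8 = 810.

810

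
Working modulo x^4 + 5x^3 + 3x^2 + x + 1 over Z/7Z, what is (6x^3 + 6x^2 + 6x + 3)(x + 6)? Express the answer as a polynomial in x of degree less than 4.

Multiply in Z/7Z[x]: (6x^3 + 6x^2 + 6x + 3)·(x + 6) = 6x^4 + 4x + 4.
Reduce using x^4 ≡ 2x^3 + 4x^2 + 6x + 6 (mod x^4 + 5x^3 + 3x^2 + x + 1).
Reduced: 5x^3 + 3x^2 + 5x + 5.

5x^3 + 3x^2 + 5x + 5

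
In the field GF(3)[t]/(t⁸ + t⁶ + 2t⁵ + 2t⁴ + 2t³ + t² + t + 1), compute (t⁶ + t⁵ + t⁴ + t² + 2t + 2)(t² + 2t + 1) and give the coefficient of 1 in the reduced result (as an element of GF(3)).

Multiply in GF(3)[t]: (t⁶ + t⁵ + t⁴ + t² + 2t + 2)·(t² + 2t + 1) = t⁸ + t⁶ + 2t⁴ + t³ + t² + 2.
Reduce using t⁸ ≡ 2t⁶ + t⁵ + t⁴ + t³ + 2t² + 2t + 2 (mod t⁸ + t⁶ + 2t⁵ + 2t⁴ + 2t³ + t² + t + 1).
Reduced: t⁵ + 2t³ + 2t + 1.

1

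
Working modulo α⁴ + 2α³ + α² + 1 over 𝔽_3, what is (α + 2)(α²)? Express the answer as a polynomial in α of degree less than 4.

Multiply in 𝔽_3[α]: (α + 2)·(α²) = α³ + 2α².
Reduced: α³ + 2α².

α^3 + 2α^2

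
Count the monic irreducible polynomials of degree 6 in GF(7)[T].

19544

The number of monic irreducibles of degree 6 over GF(7) is (1/6)·Σ_{d∣6} μ(6/d) 7^d.
Divisors of 6: 1, 2, 3, 6; μ(6/d) for each: 1, -1, -1, 1.
Σ = 7^1 − 7^2 − 7^3 + 7^6 = 117264.
N = 117264/6 = 19544.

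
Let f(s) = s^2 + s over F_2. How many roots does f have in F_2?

2

Evaluate at each of the 2 elements of F_2:
f(0) = 0 → root; f(1) = 0 → root.
Roots: {0, 1}.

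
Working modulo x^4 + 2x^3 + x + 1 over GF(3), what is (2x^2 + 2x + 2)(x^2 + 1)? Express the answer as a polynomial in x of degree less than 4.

Multiply in GF(3)[x]: (2x^2 + 2x + 2)·(x^2 + 1) = 2x^4 + 2x^3 + x^2 + 2x + 2.
Reduce using x^4 ≡ x^3 + 2x + 2 (mod x^4 + 2x^3 + x + 1).
Reduced: x^3 + x^2.

x^3 + x^2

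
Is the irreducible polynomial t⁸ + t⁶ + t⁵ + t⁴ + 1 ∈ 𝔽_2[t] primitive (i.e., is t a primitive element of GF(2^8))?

Write f(t) = t⁸ + t⁶ + t⁵ + t⁴ + 1.
|GF(2^8)^×| = 2^8 − 1 = 255. Prime factorization: 255 = 3·5·17.
f is primitive ⇔ t has order 255 in GF(2)[t]/(f), i.e. t^(255/q) ≠ 1 for each prime q | 255.
t^(85) mod f = t⁷ + t⁶ + t⁴ + t³ + t + 1.
t^(51) mod f = t⁶ + t³ + t² + 1.
t^(15) mod f = t⁷ + t⁶ + 1.
None equal 1, so t has full order 255; f is primitive.

Yes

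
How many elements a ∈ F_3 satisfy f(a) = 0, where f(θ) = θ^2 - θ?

2

Evaluate at each of the 3 elements of F_3:
f(0) = 0 → root; f(1) = 0 → root; f(2) = 2.
Roots: {0, 1}.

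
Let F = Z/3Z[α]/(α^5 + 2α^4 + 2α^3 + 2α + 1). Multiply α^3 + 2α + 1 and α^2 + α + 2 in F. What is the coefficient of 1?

1

Multiply in Z/3Z[α]: (α^3 + 2α + 1)·(α^2 + α + 2) = α^5 + α^4 + α^3 + 2α + 2.
Reduce using α^5 ≡ α^4 + α^3 + α + 2 (mod α^5 + 2α^4 + 2α^3 + 2α + 1).
Reduced: 2α^4 + 2α^3 + 1.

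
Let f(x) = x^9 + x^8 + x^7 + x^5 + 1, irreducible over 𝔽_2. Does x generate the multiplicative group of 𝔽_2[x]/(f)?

No

|GF(2^9)^×| = 2^9 − 1 = 511. Prime factorization: 511 = 7·73.
f is primitive ⇔ x has order 511 in GF(2)[x]/(f), i.e. x^(511/q) ≠ 1 for each prime q | 511.
x^(73) mod f = 1
x^(7) mod f = x^7.
Since x^(73) = 1, the order of x divides 73 < 511; not primitive.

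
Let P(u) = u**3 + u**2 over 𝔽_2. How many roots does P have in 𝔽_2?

Evaluate at each of the 2 elements of 𝔽_2:
P(0) = 0 → root; P(1) = 0 → root.
Roots: {0, 1}.

2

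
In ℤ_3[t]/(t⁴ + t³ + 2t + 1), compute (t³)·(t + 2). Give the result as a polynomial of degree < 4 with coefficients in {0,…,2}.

t^3 + t + 2

Multiply in ℤ_3[t]: (t³)·(t + 2) = t⁴ + 2t³.
Reduce using t⁴ ≡ 2t³ + t + 2 (mod t⁴ + t³ + 2t + 1).
Reduced: t³ + t + 2.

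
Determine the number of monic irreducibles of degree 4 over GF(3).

The number of monic irreducibles of degree 4 over GF(3) is (1/4)·Σ_{d∣4} μ(4/d) 3^d.
Divisors of 4: 1, 2, 4; μ(4/d) for each: 0, -1, 1.
Σ = − 3^2 + 3^4 = 72.
N = 72/4 = 18.

18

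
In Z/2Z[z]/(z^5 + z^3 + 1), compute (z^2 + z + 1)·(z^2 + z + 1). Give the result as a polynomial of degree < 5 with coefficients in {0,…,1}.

z^4 + z^2 + 1

Multiply in Z/2Z[z]: (z^2 + z + 1)·(z^2 + z + 1) = z^4 + z^2 + 1.
Reduced: z^4 + z^2 + 1.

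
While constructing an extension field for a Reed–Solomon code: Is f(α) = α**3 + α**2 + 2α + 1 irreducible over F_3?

Check for roots in F_3: f(0) = 1; f(1) = 2; f(2) = 2.
No roots. A degree-3 polynomial over a field with no linear factor is irreducible.

Yes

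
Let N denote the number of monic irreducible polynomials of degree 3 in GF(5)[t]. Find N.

x^(5^3) − x is the product of all monic irreducibles of degree dividing 3; Möbius inversion gives N = (1/3) Σ μ(3/d)·5^d.
Divisors of 3: 1, 3; μ(3/d) for each: -1, 1.
Σ = − 5^1 + 5^3 = 120.
N = 120/3 = 40.

40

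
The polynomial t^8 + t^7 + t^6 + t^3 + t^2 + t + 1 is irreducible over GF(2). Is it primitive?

Yes

Write f(t) = t^8 + t^7 + t^6 + t^3 + t^2 + t + 1.
|GF(2^8)^×| = 2^8 − 1 = 255. Prime factorization: 255 = 3·5·17.
f is primitive ⇔ t has order 255 in GF(2)[t]/(f), i.e. t^(255/q) ≠ 1 for each prime q | 255.
t^(85) mod f = t^5 + t^4 + t^3 + t^2 + 1.
t^(51) mod f = t^6 + t^3.
t^(15) mod f = t^5 + t^4 + t^3 + t + 1.
None equal 1, so t has full order 255; f is primitive.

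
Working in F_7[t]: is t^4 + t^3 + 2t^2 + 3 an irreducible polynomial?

No

Write g(t) = t^4 + t^3 + 2t^2 + 3.
Check for roots in F_7: g(0) = 3; g(1) = 0 → root; g(2) = 0 → root; g(3) = 3; g(4) = 5; g(5) = 5; g(6) = 5.
g(1) = 0, so (t − 1) divides g(t); g is reducible.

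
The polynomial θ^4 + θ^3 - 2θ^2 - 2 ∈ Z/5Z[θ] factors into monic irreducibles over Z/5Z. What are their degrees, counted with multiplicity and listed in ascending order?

4

Write g(θ) = θ^4 + θ^3 - 2θ^2 - 2.
Roots in Z/5Z: g(0) = 3; g(1) = 3; g(2) = 4; g(3) = 3; g(4) = 1.
Complete factorization: g(θ) = (θ^4 + θ^3 - 2θ^2 - 2).
Factor degrees with multiplicity: 4 = 4.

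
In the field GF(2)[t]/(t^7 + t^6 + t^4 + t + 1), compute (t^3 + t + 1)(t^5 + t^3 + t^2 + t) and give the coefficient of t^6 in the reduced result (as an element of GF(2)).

1

Multiply in GF(2)[t]: (t^3 + t + 1)·(t^5 + t^3 + t^2 + t) = t^8 + t.
Reduce using t^7 ≡ t^6 + t^4 + t + 1 (mod t^7 + t^6 + t^4 + t + 1).
Reduced: t^6 + t^5 + t^4 + t^2 + t + 1.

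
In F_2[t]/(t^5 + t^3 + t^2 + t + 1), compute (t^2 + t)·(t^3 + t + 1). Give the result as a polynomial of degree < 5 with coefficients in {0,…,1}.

Multiply in F_2[t]: (t^2 + t)·(t^3 + t + 1) = t^5 + t^4 + t^3 + t.
Reduce using t^5 ≡ t^3 + t^2 + t + 1 (mod t^5 + t^3 + t^2 + t + 1).
Reduced: t^4 + t^2 + 1.

t^4 + t^2 + 1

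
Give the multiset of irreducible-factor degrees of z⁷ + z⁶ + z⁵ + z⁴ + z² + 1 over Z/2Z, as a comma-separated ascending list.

Write f(z) = z⁷ + z⁶ + z⁵ + z⁴ + z² + 1.
Roots in Z/2Z: f(0) = 1; f(1) = 0 → root.
Linear factors from roots: (z + 1).
Complete factorization: f(z) = (z + 1)^2·(z² + z + 1)·(z³ + z + 1).
Factor degrees with multiplicity: 1 + 1 + 2 + 3 = 7.

1, 1, 2, 3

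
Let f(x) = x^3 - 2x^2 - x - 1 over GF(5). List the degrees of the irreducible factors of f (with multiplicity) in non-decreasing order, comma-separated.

1, 2

Roots in GF(5): f(0) = 4; f(1) = 2; f(2) = 2; f(3) = 0 → root; f(4) = 2.
Linear factors from roots: (x + 2).
Complete factorization: f(x) = (x + 2)·(x^2 + x + 2).
Factor degrees with multiplicity: 1 + 2 = 3.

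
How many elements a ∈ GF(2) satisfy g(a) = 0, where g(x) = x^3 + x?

Evaluate at each of the 2 elements of GF(2):
g(0) = 0 → root; g(1) = 0 → root.
Roots: {0, 1}.

2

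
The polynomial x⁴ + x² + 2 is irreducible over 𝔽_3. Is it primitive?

No

Write f(x) = x⁴ + x² + 2.
|GF(3^4)^×| = 3^4 − 1 = 80. Prime factorization: 80 = 2^4·5.
f is primitive ⇔ x has order 80 in GF(3)[x]/(f), i.e. x^(80/q) ≠ 1 for each prime q | 80.
x^(40) mod f = 2.
x^(16) mod f = 1
Since x^(16) = 1, the order of x divides 16 < 80; not primitive.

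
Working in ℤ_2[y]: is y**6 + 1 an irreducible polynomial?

No

Write g(y) = y**6 + 1.
Check for roots in ℤ_2: g(0) = 1; g(1) = 0 → root.
g(1) = 0, so (y − 1) divides g(y); g is reducible.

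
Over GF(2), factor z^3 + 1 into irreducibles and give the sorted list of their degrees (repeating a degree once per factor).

Write f(z) = z^3 + 1.
Roots in GF(2): f(0) = 1; f(1) = 0 → root.
Linear factors from roots: (z + 1).
Complete factorization: f(z) = (z + 1)·(z^2 + z + 1).
Factor degrees with multiplicity: 1 + 2 = 3.

1, 2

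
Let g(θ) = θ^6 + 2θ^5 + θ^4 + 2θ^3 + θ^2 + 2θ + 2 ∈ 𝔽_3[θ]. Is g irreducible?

Yes

Check for roots in 𝔽_3: g(0) = 2; g(1) = 2; g(2) = 2.
No roots, so no linear factors.
Monic irreducibles of degree 2 over GF(3): θ^2 + 1, θ^2 + θ + 2, θ^2 + 2θ + 2.
None of them divide g (all give nonzero remainder).
Degree-3 irreducible divisors: test the 8 monic irreducibles of degree 3 over GF(3).
None of them divide g (all give nonzero remainder).
No irreducible factor of degree ≤ 3 exists, so g is irreducible over GF(3).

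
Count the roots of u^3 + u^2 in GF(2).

2

Write h(u) = u^3 + u^2.
Evaluate at each of the 2 elements of GF(2):
h(0) = 0 → root; h(1) = 0 → root.
Roots: {0, 1}.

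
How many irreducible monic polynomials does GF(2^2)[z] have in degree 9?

29120

By the necklace-counting formula, N_4(9) = (1/9) Σ_{d|9} μ(9/d)·4^d.
Divisors of 9: 1, 3, 9; μ(9/d) for each: 0, -1, 1.
Σ = − 4^3 + 4^9 = 262080.
N = 262080/9 = 29120.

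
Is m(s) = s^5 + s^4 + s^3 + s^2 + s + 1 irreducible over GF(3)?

Check for roots in GF(3): m(0) = 1; m(1) = 0 → root; m(2) = 0 → root.
m(1) = 0, so (s − 1) divides m(s); m is reducible.

No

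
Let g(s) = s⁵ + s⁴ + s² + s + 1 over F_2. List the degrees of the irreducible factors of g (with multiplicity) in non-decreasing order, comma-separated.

5

Roots in F_2: g(0) = 1; g(1) = 1.
Complete factorization: g(s) = (s⁵ + s⁴ + s² + s + 1).
Factor degrees with multiplicity: 5 = 5.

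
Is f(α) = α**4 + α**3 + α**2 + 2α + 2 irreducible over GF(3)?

Yes

Check for roots in GF(3): f(0) = 2; f(1) = 1; f(2) = 1.
No roots, so no linear factors.
Monic irreducibles of degree 2 over GF(3): α**2 + 1, α**2 + α + 2, α**2 + 2α + 2.
None of them divide f (all give nonzero remainder).
No irreducible factor of degree ≤ 2 exists, so f is irreducible over GF(3).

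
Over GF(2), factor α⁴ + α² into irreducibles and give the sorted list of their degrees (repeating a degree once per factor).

Write g(α) = α⁴ + α².
Roots in GF(2): g(0) = 0 → root; g(1) = 0 → root.
Linear factors from roots: (α), (α + 1).
Complete factorization: g(α) = (α)^2·(α + 1)^2.
Factor degrees with multiplicity: 1 + 1 + 1 + 1 = 4.

1, 1, 1, 1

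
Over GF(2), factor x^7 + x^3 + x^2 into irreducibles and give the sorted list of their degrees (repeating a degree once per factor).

Write h(x) = x^7 + x^3 + x^2.
Roots in GF(2): h(0) = 0 → root; h(1) = 1.
Linear factors from roots: (x).
Complete factorization: h(x) = (x)^2·(x^2 + x + 1)·(x^3 + x^2 + 1).
Factor degrees with multiplicity: 1 + 1 + 2 + 3 = 7.

1, 1, 2, 3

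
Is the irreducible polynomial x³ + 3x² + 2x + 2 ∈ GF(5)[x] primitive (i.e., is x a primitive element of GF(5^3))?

Yes

Write f(x) = x³ + 3x² + 2x + 2.
|GF(5^3)^×| = 5^3 − 1 = 124. Prime factorization: 124 = 2^2·31.
f is primitive ⇔ x has order 124 in GF(5)[x]/(f), i.e. x^(124/q) ≠ 1 for each prime q | 124.
x^(62) mod f = 4.
x^(4) mod f = 2x² + 4x + 1.
None equal 1, so x has full order 124; f is primitive.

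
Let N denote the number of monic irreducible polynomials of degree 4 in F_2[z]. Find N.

3

The number of monic irreducibles of degree 4 over GF(2) is (1/4)·Σ_{d∣4} μ(4/d) 2^d.
Divisors of 4: 1, 2, 4; μ(4/d) for each: 0, -1, 1.
Σ = − 2^2 + 2^4 = 12.
N = 12/4 = 3.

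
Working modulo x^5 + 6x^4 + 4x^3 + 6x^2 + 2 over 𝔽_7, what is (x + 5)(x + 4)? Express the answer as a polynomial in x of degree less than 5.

Multiply in 𝔽_7[x]: (x + 5)·(x + 4) = x^2 + 2x + 6.
Reduced: x^2 + 2x + 6.

x^2 + 2x + 6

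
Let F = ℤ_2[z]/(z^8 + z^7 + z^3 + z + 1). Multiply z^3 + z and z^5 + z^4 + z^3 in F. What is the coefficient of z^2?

0

Multiply in ℤ_2[z]: (z^3 + z)·(z^5 + z^4 + z^3) = z^8 + z^7 + z^5 + z^4.
Reduce using z^8 ≡ z^7 + z^3 + z + 1 (mod z^8 + z^7 + z^3 + z + 1).
Reduced: z^5 + z^4 + z^3 + z + 1.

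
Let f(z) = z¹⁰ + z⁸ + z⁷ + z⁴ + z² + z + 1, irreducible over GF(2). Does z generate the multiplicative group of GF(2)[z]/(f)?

|GF(2^10)^×| = 2^10 − 1 = 1023. Prime factorization: 1023 = 3·11·31.
f is primitive ⇔ z has order 1023 in GF(2)[z]/(f), i.e. z^(1023/q) ≠ 1 for each prime q | 1023.
z^(341) mod f = z⁸ + z⁷ + z⁶ + z³ + z².
z^(93) mod f = z⁹ + z⁷ + z⁶ + z⁵ + z⁴ + z² + z + 1.
z^(33) mod f = z⁶ + z⁴ + z³ + z.
None equal 1, so z has full order 1023; f is primitive.

Yes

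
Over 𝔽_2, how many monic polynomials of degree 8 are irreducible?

x^(2^8) − x is the product of all monic irreducibles of degree dividing 8; Möbius inversion gives N = (1/8) Σ μ(8/d)·2^d.
Divisors of 8: 1, 2, 4, 8; μ(8/d) for each: 0, 0, -1, 1.
Σ = − 2^4 + 2^8 = 240.
N = 240/8 = 30.

30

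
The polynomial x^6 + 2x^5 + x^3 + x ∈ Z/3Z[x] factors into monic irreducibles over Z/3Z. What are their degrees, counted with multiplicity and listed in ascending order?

1, 1, 2, 2

Write g(x) = x^6 + 2x^5 + x^3 + x.
Roots in Z/3Z: g(0) = 0 → root; g(1) = 2; g(2) = 0 → root.
Linear factors from roots: (x), (x + 1).
Complete factorization: g(x) = (x)·(x + 1)·(x^2 + 2x + 2)^2.
Factor degrees with multiplicity: 1 + 1 + 2 + 2 = 6.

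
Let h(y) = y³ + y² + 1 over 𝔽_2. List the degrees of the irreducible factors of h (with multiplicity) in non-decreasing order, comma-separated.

Roots in 𝔽_2: h(0) = 1; h(1) = 1.
Complete factorization: h(y) = (y³ + y² + 1).
Factor degrees with multiplicity: 3 = 3.

3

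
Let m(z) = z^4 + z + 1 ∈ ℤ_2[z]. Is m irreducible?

Yes

Check for roots in ℤ_2: m(0) = 1; m(1) = 1.
No roots, so no linear factors.
Monic irreducibles of degree 2 over GF(2): z^2 + z + 1.
None of them divide m (all give nonzero remainder).
No irreducible factor of degree ≤ 2 exists, so m is irreducible over GF(2).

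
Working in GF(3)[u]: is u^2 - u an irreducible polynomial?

No

Write g(u) = u^2 - u.
Check for roots in GF(3): g(0) = 0 → root; g(1) = 0 → root; g(2) = 2.
g(0) = 0, so (u) divides g(u); g is reducible.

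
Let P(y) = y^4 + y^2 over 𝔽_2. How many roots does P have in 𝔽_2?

2

Evaluate at each of the 2 elements of 𝔽_2:
P(0) = 0 → root; P(1) = 0 → root.
Roots: {0, 1}.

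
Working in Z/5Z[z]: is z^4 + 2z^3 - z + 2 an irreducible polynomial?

Write m(z) = z^4 + 2z^3 - z + 2.
Check for roots in Z/5Z: m(0) = 2; m(1) = 4; m(2) = 2; m(3) = 4; m(4) = 2.
No roots, so no linear factors.
Degree-2 irreducible divisors: test the 10 monic irreducibles of degree 2 over GF(5).
None of them divide m (all give nonzero remainder).
No irreducible factor of degree ≤ 2 exists, so m is irreducible over GF(5).

Yes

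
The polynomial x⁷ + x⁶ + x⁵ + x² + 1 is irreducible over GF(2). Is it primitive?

Yes

Write f(x) = x⁷ + x⁶ + x⁵ + x² + 1.
|GF(2^7)^×| = 2^7 − 1 = 127. Prime factorization: 127 = 127.
f is primitive ⇔ x has order 127 in GF(2)[x]/(f), i.e. x^(127/q) ≠ 1 for each prime q | 127.
x^(1) mod f = x.
None equal 1, so x has full order 127; f is primitive.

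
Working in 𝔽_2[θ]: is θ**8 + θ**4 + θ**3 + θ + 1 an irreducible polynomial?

Write f(θ) = θ**8 + θ**4 + θ**3 + θ + 1.
Check for roots in 𝔽_2: f(0) = 1; f(1) = 1.
No roots, so no linear factors.
Monic irreducibles of degree 2 over GF(2): θ**2 + θ + 1.
None of them divide f (all give nonzero remainder).
Monic irreducibles of degree 3 over GF(2): θ**3 + θ + 1, θ**3 + θ**2 + 1.
None of them divide f (all give nonzero remainder).
Monic irreducibles of degree 4 over GF(2): θ**4 + θ + 1, θ**4 + θ**3 + 1, θ**4 + θ**3 + θ**2 + θ + 1.
None of them divide f (all give nonzero remainder).
No irreducible factor of degree ≤ 4 exists, so f is irreducible over GF(2).

Yes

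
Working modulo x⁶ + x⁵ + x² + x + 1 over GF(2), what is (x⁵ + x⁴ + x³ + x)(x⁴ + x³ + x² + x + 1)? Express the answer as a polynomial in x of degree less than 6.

x^4 + x^2 + 1

Multiply in GF(2)[x]: (x⁵ + x⁴ + x³ + x)·(x⁴ + x³ + x² + x + 1) = x⁹ + x⁷ + x⁶ + x⁴ + x² + x.
Reduce using x⁶ ≡ x⁵ + x² + x + 1 (mod x⁶ + x⁵ + x² + x + 1).
Reduced: x⁴ + x² + 1.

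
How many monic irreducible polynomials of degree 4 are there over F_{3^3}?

132678

Gauss's count: N_{27}(4) = (1/4) Σ_{d|4} μ(4/d)·27^d.
Divisors of 4: 1, 2, 4; μ(4/d) for each: 0, -1, 1.
Σ = − 27^2 + 27^4 = 530712.
N = 530712/4 = 132678.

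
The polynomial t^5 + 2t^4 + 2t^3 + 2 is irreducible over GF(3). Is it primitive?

No

Write f(t) = t^5 + 2t^4 + 2t^3 + 2.
|GF(3^5)^×| = 3^5 − 1 = 242. Prime factorization: 242 = 2·11^2.
f is primitive ⇔ t has order 242 in GF(3)[t]/(f), i.e. t^(242/q) ≠ 1 for each prime q | 242.
t^(121) mod f = 1
t^(22) mod f = t^4 + t^2 + t + 2.
Since t^(121) = 1, the order of t divides 121 < 242; not primitive.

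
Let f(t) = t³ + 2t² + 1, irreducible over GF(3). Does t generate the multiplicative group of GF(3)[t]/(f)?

|GF(3^3)^×| = 3^3 − 1 = 26. Prime factorization: 26 = 2·13.
f is primitive ⇔ t has order 26 in GF(3)[t]/(f), i.e. t^(26/q) ≠ 1 for each prime q | 26.
t^(13) mod f = 2.
t^(2) mod f = t².
None equal 1, so t has full order 26; f is primitive.

Yes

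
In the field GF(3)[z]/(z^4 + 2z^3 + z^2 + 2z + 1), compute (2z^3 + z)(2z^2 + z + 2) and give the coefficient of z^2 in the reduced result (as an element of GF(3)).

2

Multiply in GF(3)[z]: (2z^3 + z)·(2z^2 + z + 2) = z^5 + 2z^4 + z^2 + 2z.
Reduce using z^4 ≡ z^3 + 2z^2 + z + 2 (mod z^4 + 2z^3 + z^2 + 2z + 1).
Reduced: 2z^3 + 2z^2 + z.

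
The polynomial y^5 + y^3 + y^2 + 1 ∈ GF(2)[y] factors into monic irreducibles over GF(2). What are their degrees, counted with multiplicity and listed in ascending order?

1, 1, 1, 2

Write g(y) = y^5 + y^3 + y^2 + 1.
Roots in GF(2): g(0) = 1; g(1) = 0 → root.
Linear factors from roots: (y + 1).
Complete factorization: g(y) = (y + 1)^3·(y^2 + y + 1).
Factor degrees with multiplicity: 1 + 1 + 1 + 2 = 5.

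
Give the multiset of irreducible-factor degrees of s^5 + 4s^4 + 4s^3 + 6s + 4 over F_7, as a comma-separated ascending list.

5

Write f(s) = s^5 + 4s^4 + 4s^3 + 6s + 4.
Complete factorization: f(s) = (s^5 + 4s^4 + 4s^3 + 6s + 4).
Factor degrees with multiplicity: 5 = 5.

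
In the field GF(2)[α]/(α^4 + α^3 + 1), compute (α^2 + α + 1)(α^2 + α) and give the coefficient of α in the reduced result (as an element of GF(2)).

Multiply in GF(2)[α]: (α^2 + α + 1)·(α^2 + α) = α^4 + α.
Reduce using α^4 ≡ α^3 + 1 (mod α^4 + α^3 + 1).
Reduced: α^3 + α + 1.

1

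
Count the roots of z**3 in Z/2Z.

Write f(z) = z**3.
Evaluate at each of the 2 elements of Z/2Z:
f(0) = 0 → root; f(1) = 1.
Roots: {0}.

1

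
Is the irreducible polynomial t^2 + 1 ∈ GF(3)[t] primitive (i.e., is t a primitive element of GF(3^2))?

No

Write f(t) = t^2 + 1.
|GF(3^2)^×| = 3^2 − 1 = 8. Prime factorization: 8 = 2^3.
f is primitive ⇔ t has order 8 in GF(3)[t]/(f), i.e. t^(8/q) ≠ 1 for each prime q | 8.
t^(4) mod f = 1
Since t^(4) = 1, the order of t divides 4 < 8; not primitive.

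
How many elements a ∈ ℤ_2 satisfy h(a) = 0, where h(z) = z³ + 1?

1

Evaluate at each of the 2 elements of ℤ_2:
h(0) = 1; h(1) = 0 → root.
Roots: {1}.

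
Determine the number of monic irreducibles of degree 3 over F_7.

112

Gauss's count: N_{7}(3) = (1/3) Σ_{d|3} μ(3/d)·7^d.
Divisors of 3: 1, 3; μ(3/d) for each: -1, 1.
Σ = − 7^1 + 7^3 = 336.
N = 336/3 = 112.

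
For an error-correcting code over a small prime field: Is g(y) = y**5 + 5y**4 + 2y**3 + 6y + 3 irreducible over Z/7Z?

Yes

Check for roots in Z/7Z: g(0) = 3; g(1) = 3; g(2) = 3; g(3) = 2; g(4) = 2; g(5) = 2; g(6) = 6.
No roots, so no linear factors.
Degree-2 irreducible divisors: test the 21 monic irreducibles of degree 2 over GF(7).
None of them divide g (all give nonzero remainder).
No irreducible factor of degree ≤ 2 exists, so g is irreducible over GF(7).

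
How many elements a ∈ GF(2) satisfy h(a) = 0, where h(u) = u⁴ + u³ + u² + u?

2

Evaluate at each of the 2 elements of GF(2):
h(0) = 0 → root; h(1) = 0 → root.
Roots: {0, 1}.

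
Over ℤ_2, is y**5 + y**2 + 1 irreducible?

Write f(y) = y**5 + y**2 + 1.
Check for roots in ℤ_2: f(0) = 1; f(1) = 1.
No roots, so no linear factors.
Monic irreducibles of degree 2 over GF(2): y**2 + y + 1.
None of them divide f (all give nonzero remainder).
No irreducible factor of degree ≤ 2 exists, so f is irreducible over GF(2).

Yes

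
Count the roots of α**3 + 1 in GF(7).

Write g(α) = α**3 + 1.
Evaluate at each of the 7 elements of GF(7):
g(0) = 1; g(1) = 2; g(2) = 2; g(3) = 0 → root; g(4) = 2; g(5) = 0 → root; g(6) = 0 → root.
Roots: {3, 5, 6}.

3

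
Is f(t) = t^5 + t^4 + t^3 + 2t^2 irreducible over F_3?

Check for roots in F_3: f(0) = 0 → root; f(1) = 2; f(2) = 1.
f(0) = 0, so (t) divides f(t); f is reducible.

No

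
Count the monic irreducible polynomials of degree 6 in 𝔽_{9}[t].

Gauss's count: N_{9}(6) = (1/6) Σ_{d|6} μ(6/d)·9^d.
Divisors of 6: 1, 2, 3, 6; μ(6/d) for each: 1, -1, -1, 1.
Σ = 9^1 − 9^2 − 9^3 + 9^6 = 530640.
N = 530640/6 = 88440.

88440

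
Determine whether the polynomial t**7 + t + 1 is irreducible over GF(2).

Write P(t) = t**7 + t + 1.
Check for roots in GF(2): P(0) = 1; P(1) = 1.
No roots, so no linear factors.
Monic irreducibles of degree 2 over GF(2): t**2 + t + 1.
None of them divide P (all give nonzero remainder).
Monic irreducibles of degree 3 over GF(2): t**3 + t + 1, t**3 + t**2 + 1.
None of them divide P (all give nonzero remainder).
No irreducible factor of degree ≤ 3 exists, so P is irreducible over GF(2).

Yes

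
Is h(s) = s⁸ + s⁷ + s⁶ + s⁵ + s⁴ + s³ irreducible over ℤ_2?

No

Check for roots in ℤ_2: h(0) = 0 → root; h(1) = 0 → root.
h(0) = 0, so (s) divides h(s); h is reducible.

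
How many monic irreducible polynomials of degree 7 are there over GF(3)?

312

By the necklace-counting formula, N_3(7) = (1/7) Σ_{d|7} μ(7/d)·3^d.
Divisors of 7: 1, 7; μ(7/d) for each: -1, 1.
Σ = − 3^1 + 3^7 = 2184.
N = 2184/7 = 312.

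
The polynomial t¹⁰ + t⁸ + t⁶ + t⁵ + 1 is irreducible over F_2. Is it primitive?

No

Write f(t) = t¹⁰ + t⁸ + t⁶ + t⁵ + 1.
|GF(2^10)^×| = 2^10 − 1 = 1023. Prime factorization: 1023 = 3·11·31.
f is primitive ⇔ t has order 1023 in GF(2)[t]/(f), i.e. t^(1023/q) ≠ 1 for each prime q | 1023.
t^(341) mod f = t⁸ + t⁶ + t⁵ + t⁴ + t.
t^(93) mod f = 1
t^(33) mod f = t⁷ + t⁵ + t³ + t² + 1.
Since t^(93) = 1, the order of t divides 93 < 1023; not primitive.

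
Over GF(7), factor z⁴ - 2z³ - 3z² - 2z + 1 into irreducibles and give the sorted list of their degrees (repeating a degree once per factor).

4

Write g(z) = z⁴ - 2z³ - 3z² - 2z + 1.
Complete factorization: g(z) = (z⁴ - 2z³ - 3z² - 2z + 1).
Factor degrees with multiplicity: 4 = 4.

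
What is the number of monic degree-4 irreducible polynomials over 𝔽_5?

150

x^(5^4) − x is the product of all monic irreducibles of degree dividing 4; Möbius inversion gives N = (1/4) Σ μ(4/d)·5^d.
Divisors of 4: 1, 2, 4; μ(4/d) for each: 0, -1, 1.
Σ = − 5^2 + 5^4 = 600.
N = 600/4 = 150.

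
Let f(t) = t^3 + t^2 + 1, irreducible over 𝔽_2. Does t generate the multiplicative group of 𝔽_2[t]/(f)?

Yes

|GF(2^3)^×| = 2^3 − 1 = 7. Prime factorization: 7 = 7.
f is primitive ⇔ t has order 7 in GF(2)[t]/(f), i.e. t^(7/q) ≠ 1 for each prime q | 7.
t^(1) mod f = t.
None equal 1, so t has full order 7; f is primitive.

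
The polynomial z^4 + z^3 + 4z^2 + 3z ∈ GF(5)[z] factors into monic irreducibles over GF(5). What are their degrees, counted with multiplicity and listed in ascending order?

Write h(z) = z^4 + z^3 + 4z^2 + 3z.
Roots in GF(5): h(0) = 0 → root; h(1) = 4; h(2) = 1; h(3) = 3; h(4) = 1.
Linear factors from roots: (z).
Complete factorization: h(z) = (z)·(z^3 + z^2 + 4z + 3).
Factor degrees with multiplicity: 1 + 3 = 4.

1, 3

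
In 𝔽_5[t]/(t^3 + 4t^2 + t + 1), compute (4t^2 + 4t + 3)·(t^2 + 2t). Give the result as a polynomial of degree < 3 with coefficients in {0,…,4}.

3t^2 + t + 4

Multiply in 𝔽_5[t]: (4t^2 + 4t + 3)·(t^2 + 2t) = 4t^4 + 2t^3 + t^2 + t.
Reduce using t^3 ≡ t^2 + 4t + 4 (mod t^3 + 4t^2 + t + 1).
Reduced: 3t^2 + t + 4.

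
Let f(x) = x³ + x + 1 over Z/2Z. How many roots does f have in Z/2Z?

Evaluate at each of the 2 elements of Z/2Z:
f(0) = 1; f(1) = 1.
No element is a root.

0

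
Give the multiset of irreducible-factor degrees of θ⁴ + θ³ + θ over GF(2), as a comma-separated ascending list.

Write g(θ) = θ⁴ + θ³ + θ.
Roots in GF(2): g(0) = 0 → root; g(1) = 1.
Linear factors from roots: (θ).
Complete factorization: g(θ) = (θ)·(θ³ + θ² + 1).
Factor degrees with multiplicity: 1 + 3 = 4.

1, 3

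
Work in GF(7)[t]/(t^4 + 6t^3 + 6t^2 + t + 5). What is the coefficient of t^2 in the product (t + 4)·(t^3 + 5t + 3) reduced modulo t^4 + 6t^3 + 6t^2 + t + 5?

6

Multiply in GF(7)[t]: (t + 4)·(t^3 + 5t + 3) = t^4 + 4t^3 + 5t^2 + 2t + 5.
Reduce using t^4 ≡ t^3 + t^2 + 6t + 2 (mod t^4 + 6t^3 + 6t^2 + t + 5).
Reduced: 5t^3 + 6t^2 + t.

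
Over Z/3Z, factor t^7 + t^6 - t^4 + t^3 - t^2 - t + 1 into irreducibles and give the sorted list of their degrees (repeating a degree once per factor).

2, 2, 3

Write g(t) = t^7 + t^6 - t^4 + t^3 - t^2 - t + 1.
Roots in Z/3Z: g(0) = 1; g(1) = 1; g(2) = 2.
Complete factorization: g(t) = (t^2 + 1)·(t^2 - t - 1)·(t^3 - t^2 - t - 1).
Factor degrees with multiplicity: 2 + 2 + 3 = 7.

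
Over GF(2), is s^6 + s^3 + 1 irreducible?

Yes

Write g(s) = s^6 + s^3 + 1.
Check for roots in GF(2): g(0) = 1; g(1) = 1.
No roots, so no linear factors.
Monic irreducibles of degree 2 over GF(2): s^2 + s + 1.
None of them divide g (all give nonzero remainder).
Monic irreducibles of degree 3 over GF(2): s^3 + s + 1, s^3 + s^2 + 1.
None of them divide g (all give nonzero remainder).
No irreducible factor of degree ≤ 3 exists, so g is irreducible over GF(2).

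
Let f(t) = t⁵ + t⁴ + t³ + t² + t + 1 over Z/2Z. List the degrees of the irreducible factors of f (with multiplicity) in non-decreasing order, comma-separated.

1, 2, 2

Roots in Z/2Z: f(0) = 1; f(1) = 0 → root.
Linear factors from roots: (t + 1).
Complete factorization: f(t) = (t + 1)·(t² + t + 1)^2.
Factor degrees with multiplicity: 1 + 2 + 2 = 5.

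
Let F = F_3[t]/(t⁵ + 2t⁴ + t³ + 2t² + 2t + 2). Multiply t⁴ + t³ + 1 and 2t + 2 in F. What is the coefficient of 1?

Multiply in F_3[t]: (t⁴ + t³ + 1)·(2t + 2) = 2t⁵ + t⁴ + 2t³ + 2t + 2.
Reduce using t⁵ ≡ t⁴ + 2t³ + t² + t + 1 (mod t⁵ + 2t⁴ + t³ + 2t² + 2t + 2).
Reduced: 2t² + t + 1.

1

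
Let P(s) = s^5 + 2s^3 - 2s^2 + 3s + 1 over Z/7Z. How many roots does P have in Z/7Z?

1

Evaluate at each of the 7 elements of Z/7Z:
P(0) = 1; P(1) = 5; P(2) = 5; P(3) = 2; P(4) = 6; P(5) = 2; P(6) = 0 → root.
Roots: {6}.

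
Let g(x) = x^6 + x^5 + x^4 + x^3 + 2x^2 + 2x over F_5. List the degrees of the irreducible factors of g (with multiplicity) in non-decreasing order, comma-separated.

1, 1, 4

Roots in F_5: g(0) = 0 → root; g(1) = 3; g(2) = 2; g(3) = 4; g(4) = 0 → root.
Linear factors from roots: (x), (x + 1).
Complete factorization: g(x) = (x)·(x + 1)·(x^4 + x^2 + 2).
Factor degrees with multiplicity: 1 + 1 + 4 = 6.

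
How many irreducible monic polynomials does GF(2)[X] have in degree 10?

99

By the necklace-counting formula, N_2(10) = (1/10) Σ_{d|10} μ(10/d)·2^d.
Divisors of 10: 1, 2, 5, 10; μ(10/d) for each: 1, -1, -1, 1.
Σ = 2^1 − 2^2 − 2^5 + 2^10 = 990.
N = 990/10 = 99.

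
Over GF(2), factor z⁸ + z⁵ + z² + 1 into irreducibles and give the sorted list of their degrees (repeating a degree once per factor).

Write g(z) = z⁸ + z⁵ + z² + 1.
Roots in GF(2): g(0) = 1; g(1) = 0 → root.
Linear factors from roots: (z + 1).
Complete factorization: g(z) = (z + 1)·(z³ + z + 1)·(z⁴ + z³ + 1).
Factor degrees with multiplicity: 1 + 3 + 4 = 8.

1, 3, 4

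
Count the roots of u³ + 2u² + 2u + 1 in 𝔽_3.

2

Write g(u) = u³ + 2u² + 2u + 1.
Evaluate at each of the 3 elements of 𝔽_3:
g(0) = 1; g(1) = 0 → root; g(2) = 0 → root.
Roots: {1, 2}.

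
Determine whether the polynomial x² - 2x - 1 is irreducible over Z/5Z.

Write P(x) = x² - 2x - 1.
Check for roots in Z/5Z: P(0) = 4; P(1) = 3; P(2) = 4; P(3) = 2; P(4) = 2.
No roots. A degree-2 polynomial over a field with no linear factor is irreducible.

Yes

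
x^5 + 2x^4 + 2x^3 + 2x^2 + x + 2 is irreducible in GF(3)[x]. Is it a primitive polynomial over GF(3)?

No

Write f(x) = x^5 + 2x^4 + 2x^3 + 2x^2 + x + 2.
|GF(3^5)^×| = 3^5 − 1 = 242. Prime factorization: 242 = 2·11^2.
f is primitive ⇔ x has order 242 in GF(3)[x]/(f), i.e. x^(242/q) ≠ 1 for each prime q | 242.
x^(121) mod f = 1
x^(22) mod f = x^4 + x^2 + 2x.
Since x^(121) = 1, the order of x divides 121 < 242; not primitive.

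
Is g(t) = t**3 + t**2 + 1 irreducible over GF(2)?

Check for roots in GF(2): g(0) = 1; g(1) = 1.
No roots. A degree-3 polynomial over a field with no linear factor is irreducible.

Yes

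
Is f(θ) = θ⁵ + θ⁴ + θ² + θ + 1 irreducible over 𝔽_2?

Yes

Check for roots in 𝔽_2: f(0) = 1; f(1) = 1.
No roots, so no linear factors.
Monic irreducibles of degree 2 over GF(2): θ² + θ + 1.
None of them divide f (all give nonzero remainder).
No irreducible factor of degree ≤ 2 exists, so f is irreducible over GF(2).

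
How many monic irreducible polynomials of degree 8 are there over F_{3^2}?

5380020

By the necklace-counting formula, N_9(8) = (1/8) Σ_{d|8} μ(8/d)·9^d.
Divisors of 8: 1, 2, 4, 8; μ(8/d) for each: 0, 0, -1, 1.
Σ = − 9^4 + 9^8 = 43040160.
N = 43040160/8 = 5380020.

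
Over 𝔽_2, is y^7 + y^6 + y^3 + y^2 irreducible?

Write f(y) = y^7 + y^6 + y^3 + y^2.
Check for roots in 𝔽_2: f(0) = 0 → root; f(1) = 0 → root.
f(0) = 0, so (y) divides f(y); f is reducible.

No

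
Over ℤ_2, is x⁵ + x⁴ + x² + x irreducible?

No

Write P(x) = x⁵ + x⁴ + x² + x.
Check for roots in ℤ_2: P(0) = 0 → root; P(1) = 0 → root.
P(0) = 0, so (x) divides P(x); P is reducible.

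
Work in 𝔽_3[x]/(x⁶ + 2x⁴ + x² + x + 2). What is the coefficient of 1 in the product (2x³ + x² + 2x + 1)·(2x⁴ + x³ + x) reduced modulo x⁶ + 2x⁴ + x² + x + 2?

Multiply in 𝔽_3[x]: (2x³ + x² + 2x + 1)·(2x⁴ + x³ + x) = x⁷ + x⁶ + 2x⁵ + 2x³ + 2x² + x.
Reduce using x⁶ ≡ x⁴ + 2x² + 2x + 1 (mod x⁶ + 2x⁴ + x² + x + 2).
Reduced: x⁴ + x³ + x + 1.

1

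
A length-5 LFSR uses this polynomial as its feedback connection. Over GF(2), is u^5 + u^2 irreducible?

Write f(u) = u^5 + u^2.
Check for roots in GF(2): f(0) = 0 → root; f(1) = 0 → root.
f(0) = 0, so (u) divides f(u); f is reducible.

No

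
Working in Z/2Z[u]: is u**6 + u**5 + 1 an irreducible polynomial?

Yes

Write m(u) = u**6 + u**5 + 1.
Check for roots in Z/2Z: m(0) = 1; m(1) = 1.
No roots, so no linear factors.
Monic irreducibles of degree 2 over GF(2): u**2 + u + 1.
None of them divide m (all give nonzero remainder).
Monic irreducibles of degree 3 over GF(2): u**3 + u + 1, u**3 + u**2 + 1.
None of them divide m (all give nonzero remainder).
No irreducible factor of degree ≤ 3 exists, so m is irreducible over GF(2).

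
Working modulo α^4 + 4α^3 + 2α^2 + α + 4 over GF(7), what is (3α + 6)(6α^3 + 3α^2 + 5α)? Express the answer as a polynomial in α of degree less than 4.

α^3 + 4α^2 + 5α + 5

Multiply in GF(7)[α]: (3α + 6)·(6α^3 + 3α^2 + 5α) = 4α^4 + 3α^3 + 5α^2 + 2α.
Reduce using α^4 ≡ 3α^3 + 5α^2 + 6α + 3 (mod α^4 + 4α^3 + 2α^2 + α + 4).
Reduced: α^3 + 4α^2 + 5α + 5.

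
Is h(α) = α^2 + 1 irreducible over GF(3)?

Yes

Check for roots in GF(3): h(0) = 1; h(1) = 2; h(2) = 2.
No roots. A degree-2 polynomial over a field with no linear factor is irreducible.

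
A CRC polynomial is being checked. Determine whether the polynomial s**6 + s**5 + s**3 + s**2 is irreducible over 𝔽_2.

Write h(s) = s**6 + s**5 + s**3 + s**2.
Check for roots in 𝔽_2: h(0) = 0 → root; h(1) = 0 → root.
h(0) = 0, so (s) divides h(s); h is reducible.

No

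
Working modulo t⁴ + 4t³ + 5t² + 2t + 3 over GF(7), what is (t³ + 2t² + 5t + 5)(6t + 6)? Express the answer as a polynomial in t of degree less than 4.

Multiply in GF(7)[t]: (t³ + 2t² + 5t + 5)·(6t + 6) = 6t⁴ + 4t³ + 4t + 2.
Reduce using t⁴ ≡ 3t³ + 2t² + 5t + 4 (mod t⁴ + 4t³ + 5t² + 2t + 3).
Reduced: t³ + 5t² + 6t + 5.

t^3 + 5t^2 + 6t + 5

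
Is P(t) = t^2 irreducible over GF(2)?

No

Check for roots in GF(2): P(0) = 0 → root; P(1) = 1.
P(0) = 0, so (t) divides P(t); P is reducible.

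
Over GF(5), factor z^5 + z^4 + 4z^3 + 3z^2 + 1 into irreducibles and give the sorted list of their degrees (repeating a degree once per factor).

1, 1, 1, 2

Write h(z) = z^5 + z^4 + 4z^3 + 3z^2 + 1.
Roots in GF(5): h(0) = 1; h(1) = 0 → root; h(2) = 3; h(3) = 0 → root; h(4) = 0 → root.
Linear factors from roots: (z + 4), (z + 2), (z + 1).
Complete factorization: h(z) = (z + 1)·(z + 2)·(z + 4)·(z^2 + 4z + 2).
Factor degrees with multiplicity: 1 + 1 + 1 + 2 = 5.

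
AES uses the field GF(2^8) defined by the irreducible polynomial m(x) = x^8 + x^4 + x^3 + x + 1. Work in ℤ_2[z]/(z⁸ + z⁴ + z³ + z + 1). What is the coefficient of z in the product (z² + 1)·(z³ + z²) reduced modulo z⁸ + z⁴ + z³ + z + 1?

Multiply in ℤ_2[z]: (z² + 1)·(z³ + z²) = z⁵ + z⁴ + z³ + z².
Reduced: z⁵ + z⁴ + z³ + z².

0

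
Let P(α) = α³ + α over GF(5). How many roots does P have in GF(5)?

Evaluate at each of the 5 elements of GF(5):
P(0) = 0 → root; P(1) = 2; P(2) = 0 → root; P(3) = 0 → root; P(4) = 3.
Roots: {0, 2, 3}.

3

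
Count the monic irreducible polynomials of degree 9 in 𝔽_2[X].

56

Gauss's count: N_{2}(9) = (1/9) Σ_{d|9} μ(9/d)·2^d.
Divisors of 9: 1, 3, 9; μ(9/d) for each: 0, -1, 1.
Σ = − 2^3 + 2^9 = 504.
N = 504/9 = 56.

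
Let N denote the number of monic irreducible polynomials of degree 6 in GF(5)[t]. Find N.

2580

Gauss's count: N_{5}(6) = (1/6) Σ_{d|6} μ(6/d)·5^d.
Divisors of 6: 1, 2, 3, 6; μ(6/d) for each: 1, -1, -1, 1.
Σ = 5^1 − 5^2 − 5^3 + 5^6 = 15480.
N = 15480/6 = 2580.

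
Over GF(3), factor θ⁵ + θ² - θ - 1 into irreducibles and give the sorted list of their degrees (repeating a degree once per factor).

1, 1, 1, 2

Write f(θ) = θ⁵ + θ² - θ - 1.
Roots in GF(3): f(0) = 2; f(1) = 0 → root; f(2) = 0 → root.
Linear factors from roots: (θ - 1), (θ + 1).
Complete factorization: f(θ) = (θ + 1)·(θ - 1)^2·(θ² + θ - 1).
Factor degrees with multiplicity: 1 + 1 + 1 + 2 = 5.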